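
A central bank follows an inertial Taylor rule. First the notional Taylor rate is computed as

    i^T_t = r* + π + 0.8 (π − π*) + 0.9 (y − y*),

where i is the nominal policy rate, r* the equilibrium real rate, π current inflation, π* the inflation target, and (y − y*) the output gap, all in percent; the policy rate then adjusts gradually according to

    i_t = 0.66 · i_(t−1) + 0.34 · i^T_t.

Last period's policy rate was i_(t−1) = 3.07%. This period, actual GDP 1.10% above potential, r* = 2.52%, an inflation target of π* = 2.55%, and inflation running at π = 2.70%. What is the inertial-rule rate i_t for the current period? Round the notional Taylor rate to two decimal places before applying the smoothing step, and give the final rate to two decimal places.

4.18%

Output 1.10% above potential → (y − y*) = 1.10.
i^T_t = 2.52 + 2.70 + 0.8 × (2.70 − 2.55) + 0.9 × 1.10
   = 2.52 + 2.7 + 0.12 + 0.99 = 6.33
i_t = 0.66 × 3.07 + 0.34 × 6.33 = 2.0262 + 2.1522 = 4.18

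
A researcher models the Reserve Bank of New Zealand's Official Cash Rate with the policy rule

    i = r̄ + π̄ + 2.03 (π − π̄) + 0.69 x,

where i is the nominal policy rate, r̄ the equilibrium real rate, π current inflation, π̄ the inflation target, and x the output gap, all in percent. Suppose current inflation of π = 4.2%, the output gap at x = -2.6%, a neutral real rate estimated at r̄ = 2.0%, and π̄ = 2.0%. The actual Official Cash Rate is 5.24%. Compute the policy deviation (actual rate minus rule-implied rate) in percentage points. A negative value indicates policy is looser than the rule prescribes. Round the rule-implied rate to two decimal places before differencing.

i = 2.0 + 2.0 + 2.03 × (4.2 − 2.0) + 0.69 × (-2.6)
   = 2.0 + 2 + 4.466 − 1.794 = 6.67
Deviation = 5.24 − 6.67 = -1.43 pp.

-1.43 pp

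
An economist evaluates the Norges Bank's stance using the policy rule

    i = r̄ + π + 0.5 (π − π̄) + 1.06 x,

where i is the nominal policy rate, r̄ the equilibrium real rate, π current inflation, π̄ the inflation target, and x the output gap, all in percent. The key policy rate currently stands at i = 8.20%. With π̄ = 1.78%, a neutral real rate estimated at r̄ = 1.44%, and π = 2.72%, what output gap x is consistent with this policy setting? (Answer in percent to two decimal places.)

1.06 x = 8.20 − 1.44 − 2.72 − 0.5 × (2.72 − 1.78) = 3.57
x = 3.57 / 1.06 = 3.37

3.37%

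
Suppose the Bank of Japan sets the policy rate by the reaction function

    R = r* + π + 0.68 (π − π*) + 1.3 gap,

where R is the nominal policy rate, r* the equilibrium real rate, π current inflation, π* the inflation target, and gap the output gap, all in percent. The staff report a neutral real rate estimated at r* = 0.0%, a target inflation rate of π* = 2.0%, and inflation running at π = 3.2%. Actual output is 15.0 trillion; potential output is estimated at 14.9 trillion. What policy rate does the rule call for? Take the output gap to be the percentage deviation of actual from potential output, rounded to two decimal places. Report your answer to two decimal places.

4.89%

Output gap = 100 × (15.0 − 14.9) / 14.9 = 0.67%.
R = 0.00 + 3.20 + 0.68 × (3.20 − 2.00) + 1.3 × 0.67
   = 0.00 + 3.2 + 0.816 + 0.871 = 4.89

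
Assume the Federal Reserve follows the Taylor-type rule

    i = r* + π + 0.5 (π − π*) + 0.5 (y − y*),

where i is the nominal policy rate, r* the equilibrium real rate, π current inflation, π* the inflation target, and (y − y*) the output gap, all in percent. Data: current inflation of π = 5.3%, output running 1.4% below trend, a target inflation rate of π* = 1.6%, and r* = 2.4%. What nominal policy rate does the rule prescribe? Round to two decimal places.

Output 1.4% below potential → (y − y*) = -1.4.
i = 2.4 + 5.3 + 0.5 × (5.3 − 1.6) + 0.5 × (-1.4)
   = 2.4 + 5.3 + 1.85 − 0.7 = 8.85

8.85%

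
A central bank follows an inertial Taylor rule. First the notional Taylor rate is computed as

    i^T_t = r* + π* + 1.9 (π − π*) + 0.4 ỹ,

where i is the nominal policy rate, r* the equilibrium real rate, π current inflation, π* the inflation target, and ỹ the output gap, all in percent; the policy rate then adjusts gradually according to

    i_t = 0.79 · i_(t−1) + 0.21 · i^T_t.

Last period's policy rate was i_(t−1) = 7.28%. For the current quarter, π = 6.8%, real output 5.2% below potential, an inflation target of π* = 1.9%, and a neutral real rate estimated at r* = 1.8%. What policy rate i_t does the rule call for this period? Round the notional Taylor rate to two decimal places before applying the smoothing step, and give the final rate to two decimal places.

8.05%

Output 5.2% below potential → ỹ = -5.2.
i^T_t = 1.8 + 1.9 + 1.9 × (6.8 − 1.9) + 0.4 × (-5.2)
   = 1.8 + 1.9 + 9.31 − 2.08 = 10.93
i_t = 0.79 × 7.28 + 0.21 × 10.93 = 5.7512 + 2.2953 = 8.05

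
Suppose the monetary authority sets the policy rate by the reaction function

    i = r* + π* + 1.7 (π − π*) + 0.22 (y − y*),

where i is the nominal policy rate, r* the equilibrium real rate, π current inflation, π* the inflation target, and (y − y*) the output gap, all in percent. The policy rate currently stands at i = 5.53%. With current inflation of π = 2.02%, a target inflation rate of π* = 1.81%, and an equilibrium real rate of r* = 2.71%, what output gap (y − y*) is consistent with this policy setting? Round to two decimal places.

2.97%

0.22 (y − y*) = 5.53 − 2.71 − 1.81 − 1.7 × (2.02 − 1.81) = 0.653
(y − y*) = 0.653 / 0.22 = 2.97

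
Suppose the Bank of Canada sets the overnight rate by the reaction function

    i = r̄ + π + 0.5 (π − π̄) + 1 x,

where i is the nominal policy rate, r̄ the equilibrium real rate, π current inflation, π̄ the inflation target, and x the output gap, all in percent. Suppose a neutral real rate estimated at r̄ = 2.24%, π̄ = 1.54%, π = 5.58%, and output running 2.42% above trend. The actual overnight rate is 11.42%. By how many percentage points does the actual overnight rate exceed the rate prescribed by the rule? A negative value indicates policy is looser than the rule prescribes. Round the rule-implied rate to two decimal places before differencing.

Output 2.42% above potential → x = 2.42.
i = 2.24 + 5.58 + 0.5 × (5.58 − 1.54) + 1 × 2.42
   = 2.24 + 5.58 + 2.02 + 2.42 = 12.26
Deviation = 11.42 − 12.26 = -0.84 pp.

-0.84 pp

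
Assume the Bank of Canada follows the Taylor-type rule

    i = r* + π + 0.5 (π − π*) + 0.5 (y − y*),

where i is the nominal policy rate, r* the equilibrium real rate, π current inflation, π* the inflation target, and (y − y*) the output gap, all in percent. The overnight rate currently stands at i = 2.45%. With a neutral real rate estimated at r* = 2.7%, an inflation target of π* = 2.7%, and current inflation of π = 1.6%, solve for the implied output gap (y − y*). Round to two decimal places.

-2.60%

0.5 (y − y*) = 2.45 − 2.7 − 1.6 − 0.5 × (1.6 − 2.7) = -1.3
(y − y*) = -1.3 / 0.5 = -2.60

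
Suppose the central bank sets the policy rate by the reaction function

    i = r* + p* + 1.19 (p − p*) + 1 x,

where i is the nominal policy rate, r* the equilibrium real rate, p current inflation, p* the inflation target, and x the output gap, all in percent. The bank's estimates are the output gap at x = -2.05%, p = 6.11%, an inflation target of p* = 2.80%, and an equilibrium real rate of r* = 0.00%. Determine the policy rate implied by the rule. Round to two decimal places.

4.69%

i = 0.00 + 2.80 + 1.19 × (6.11 − 2.80) + 1 × (-2.05)
   = 0.00 + 2.8 + 3.9389 − 2.05 = 4.69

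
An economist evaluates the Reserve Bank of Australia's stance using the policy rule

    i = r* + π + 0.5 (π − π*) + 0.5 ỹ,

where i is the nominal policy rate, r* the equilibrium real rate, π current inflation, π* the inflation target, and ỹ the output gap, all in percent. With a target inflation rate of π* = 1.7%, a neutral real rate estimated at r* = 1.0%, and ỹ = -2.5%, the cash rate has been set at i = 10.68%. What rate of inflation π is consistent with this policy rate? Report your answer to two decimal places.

Collecting π: i = r* + (1 + 0.5) π − 0.5 π* + 0.5 ỹ
1.5 π = 10.68 − 1.0 + 0.5 × 1.7 − 0.5 × (-2.5) = 11.78
π = 11.78 / 1.5 = 7.85

7.85%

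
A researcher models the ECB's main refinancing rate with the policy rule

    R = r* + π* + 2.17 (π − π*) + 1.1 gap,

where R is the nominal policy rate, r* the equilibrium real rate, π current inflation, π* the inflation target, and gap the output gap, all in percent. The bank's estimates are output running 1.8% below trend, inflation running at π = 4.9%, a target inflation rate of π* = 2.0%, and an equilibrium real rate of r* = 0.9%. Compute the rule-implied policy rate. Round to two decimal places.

7.21%

Output 1.8% below potential → gap = -1.8.
R = 0.9 + 2.0 + 2.17 × (4.9 − 2.0) + 1.1 × (-1.8)
   = 0.9 + 2 + 6.293 − 1.98 = 7.21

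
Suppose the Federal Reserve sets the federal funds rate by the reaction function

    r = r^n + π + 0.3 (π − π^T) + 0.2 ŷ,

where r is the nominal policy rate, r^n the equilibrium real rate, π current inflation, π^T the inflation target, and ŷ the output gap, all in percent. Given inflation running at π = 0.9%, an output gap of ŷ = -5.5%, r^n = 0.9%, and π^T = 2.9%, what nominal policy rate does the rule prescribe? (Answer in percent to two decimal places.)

r = 0.9 + 0.9 + 0.3 × (0.9 − 2.9) + 0.2 × (-5.5)
   = 0.9 + 0.9 − 0.6 − 1.1 = 0.10

0.10%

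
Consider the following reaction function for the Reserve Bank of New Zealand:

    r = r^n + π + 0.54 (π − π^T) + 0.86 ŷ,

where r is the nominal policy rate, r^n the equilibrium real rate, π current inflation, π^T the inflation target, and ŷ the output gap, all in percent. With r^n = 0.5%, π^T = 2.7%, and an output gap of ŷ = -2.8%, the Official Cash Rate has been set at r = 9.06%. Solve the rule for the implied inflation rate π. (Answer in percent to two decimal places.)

8.07%

Collecting π: r = r^n + (1 + 0.54) π − 0.54 π^T + 0.86 ŷ
1.54 π = 9.06 − 0.5 + 0.54 × 2.7 − 0.86 × (-2.8) = 12.426
π = 12.426 / 1.54 = 8.07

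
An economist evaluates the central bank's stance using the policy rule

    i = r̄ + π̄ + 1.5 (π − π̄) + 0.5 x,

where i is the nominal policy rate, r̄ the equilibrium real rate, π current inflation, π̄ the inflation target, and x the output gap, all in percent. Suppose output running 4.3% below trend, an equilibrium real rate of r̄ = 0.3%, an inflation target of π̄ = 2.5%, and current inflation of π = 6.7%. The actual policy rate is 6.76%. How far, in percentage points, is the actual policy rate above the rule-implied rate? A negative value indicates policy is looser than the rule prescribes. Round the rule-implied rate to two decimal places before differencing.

-0.19 pp

Output 4.3% below potential → x = -4.3.
i = 0.3 + 2.5 + 1.5 × (6.7 − 2.5) + 0.5 × (-4.3)
   = 0.3 + 2.5 + 6.3 − 2.15 = 6.95
Deviation = 6.76 − 6.95 = -0.19 pp.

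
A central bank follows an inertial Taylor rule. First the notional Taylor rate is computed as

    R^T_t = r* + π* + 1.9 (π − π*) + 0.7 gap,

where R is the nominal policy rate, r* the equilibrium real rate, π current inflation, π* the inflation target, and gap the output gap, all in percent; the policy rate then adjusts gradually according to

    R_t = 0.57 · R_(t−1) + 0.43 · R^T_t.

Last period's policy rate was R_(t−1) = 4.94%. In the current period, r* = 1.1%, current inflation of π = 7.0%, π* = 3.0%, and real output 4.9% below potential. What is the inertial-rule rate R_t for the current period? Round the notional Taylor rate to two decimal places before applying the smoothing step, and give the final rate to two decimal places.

Output 4.9% below potential → gap = -4.9.
R^T_t = 1.1 + 3.0 + 1.9 × (7.0 − 3.0) + 0.7 × (-4.9)
   = 1.1 + 3 + 7.6 − 3.43 = 8.27
R_t = 0.57 × 4.94 + 0.43 × 8.27 = 2.8158 + 3.5561 = 6.37

6.37%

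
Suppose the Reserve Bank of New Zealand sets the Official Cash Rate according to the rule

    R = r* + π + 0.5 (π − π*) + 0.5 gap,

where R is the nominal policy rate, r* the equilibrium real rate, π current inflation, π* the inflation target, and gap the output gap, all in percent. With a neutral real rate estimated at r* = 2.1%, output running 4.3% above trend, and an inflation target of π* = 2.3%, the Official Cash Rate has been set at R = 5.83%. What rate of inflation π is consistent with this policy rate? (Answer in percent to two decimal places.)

1.82%

Output 4.3% above potential → gap = 4.3.
Collecting π: R = r* + (1 + 0.5) π − 0.5 π* + 0.5 gap
1.5 π = 5.83 − 2.1 + 0.5 × 2.3 − 0.5 × 4.3 = 2.73
π = 2.73 / 1.5 = 1.82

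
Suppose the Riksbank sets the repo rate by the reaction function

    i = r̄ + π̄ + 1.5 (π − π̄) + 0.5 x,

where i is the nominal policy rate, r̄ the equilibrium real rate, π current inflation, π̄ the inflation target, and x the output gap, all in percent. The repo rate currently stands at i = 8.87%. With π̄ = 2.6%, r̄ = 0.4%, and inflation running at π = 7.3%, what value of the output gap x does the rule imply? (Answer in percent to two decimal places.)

0.5 x = 8.87 − 0.4 − 2.6 − 1.5 × (7.3 − 2.6) = -1.18
x = -1.18 / 0.5 = -2.36

-2.36%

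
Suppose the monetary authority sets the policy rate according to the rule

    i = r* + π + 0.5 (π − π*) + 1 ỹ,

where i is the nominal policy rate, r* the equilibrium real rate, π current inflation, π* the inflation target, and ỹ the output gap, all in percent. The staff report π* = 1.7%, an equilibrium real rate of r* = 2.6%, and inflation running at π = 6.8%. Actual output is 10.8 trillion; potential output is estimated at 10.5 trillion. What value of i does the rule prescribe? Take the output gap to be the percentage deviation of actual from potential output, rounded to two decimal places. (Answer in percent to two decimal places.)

Output gap = 100 × (10.8 − 10.5) / 10.5 = 2.86%.
i = 2.60 + 6.80 + 0.5 × (6.80 − 1.70) + 1 × 2.86
   = 2.60 + 6.8 + 2.55 + 2.86 = 14.81

14.81%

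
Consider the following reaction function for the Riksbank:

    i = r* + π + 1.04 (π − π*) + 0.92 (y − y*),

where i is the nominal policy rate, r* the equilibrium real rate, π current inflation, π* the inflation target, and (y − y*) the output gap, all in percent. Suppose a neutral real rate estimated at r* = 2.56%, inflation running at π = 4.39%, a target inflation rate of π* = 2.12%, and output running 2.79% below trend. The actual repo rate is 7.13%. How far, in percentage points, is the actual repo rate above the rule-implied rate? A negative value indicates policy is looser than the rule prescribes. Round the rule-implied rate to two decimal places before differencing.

Output 2.79% below potential → (y − y*) = -2.79.
i = 2.56 + 4.39 + 1.04 × (4.39 − 2.12) + 0.92 × (-2.79)
   = 2.56 + 4.39 + 2.3608 − 2.5668 = 6.74
Deviation = 7.13 − 6.74 = 0.39 pp.

0.39 pp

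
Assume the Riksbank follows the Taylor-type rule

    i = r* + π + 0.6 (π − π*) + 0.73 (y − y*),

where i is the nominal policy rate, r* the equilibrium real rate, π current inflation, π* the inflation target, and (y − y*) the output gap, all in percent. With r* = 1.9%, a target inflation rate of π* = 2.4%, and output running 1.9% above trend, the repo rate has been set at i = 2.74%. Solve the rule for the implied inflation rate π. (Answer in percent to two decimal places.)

0.56%

Output 1.9% above potential → (y − y*) = 1.9.
Collecting π: i = r* + (1 + 0.6) π − 0.6 π* + 0.73 (y − y*)
1.6 π = 2.74 − 1.9 + 0.6 × 2.4 − 0.73 × 1.9 = 0.893
π = 0.893 / 1.6 = 0.56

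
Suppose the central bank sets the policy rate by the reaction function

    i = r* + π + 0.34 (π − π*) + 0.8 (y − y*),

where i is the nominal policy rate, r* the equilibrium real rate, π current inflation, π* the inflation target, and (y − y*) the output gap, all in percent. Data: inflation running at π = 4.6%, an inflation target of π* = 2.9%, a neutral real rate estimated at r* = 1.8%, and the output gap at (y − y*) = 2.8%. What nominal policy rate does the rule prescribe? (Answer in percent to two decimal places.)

9.22%

i = 1.8 + 4.6 + 0.34 × (4.6 − 2.9) + 0.8 × 2.8
   = 1.8 + 4.6 + 0.578 + 2.24 = 9.22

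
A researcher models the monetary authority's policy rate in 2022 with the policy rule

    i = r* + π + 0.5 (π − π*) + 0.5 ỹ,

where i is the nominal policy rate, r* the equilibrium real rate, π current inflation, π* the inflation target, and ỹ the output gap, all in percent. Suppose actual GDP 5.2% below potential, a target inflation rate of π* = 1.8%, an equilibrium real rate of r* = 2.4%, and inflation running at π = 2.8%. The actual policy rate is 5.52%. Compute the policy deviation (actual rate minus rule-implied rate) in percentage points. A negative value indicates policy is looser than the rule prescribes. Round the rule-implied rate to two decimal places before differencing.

2.42 pp

Output 5.2% below potential → ỹ = -5.2.
i = 2.4 + 2.8 + 0.5 × (2.8 − 1.8) + 0.5 × (-5.2)
   = 2.4 + 2.8 + 0.5 − 2.6 = 3.10
Deviation = 5.52 − 3.10 = 2.42 pp.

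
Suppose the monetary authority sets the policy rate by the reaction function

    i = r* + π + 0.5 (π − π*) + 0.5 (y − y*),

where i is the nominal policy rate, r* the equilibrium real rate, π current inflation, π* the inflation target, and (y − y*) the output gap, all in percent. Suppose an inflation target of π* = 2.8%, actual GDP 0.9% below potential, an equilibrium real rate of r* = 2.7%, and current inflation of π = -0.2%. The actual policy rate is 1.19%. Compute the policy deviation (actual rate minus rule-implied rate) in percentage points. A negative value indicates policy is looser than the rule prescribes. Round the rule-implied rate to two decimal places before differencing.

Output 0.9% below potential → (y − y*) = -0.9.
i = 2.7 + (-0.2) + 0.5 × (-0.2 − 2.8) + 0.5 × (-0.9)
   = 2.7 − 0.2 − 1.5 − 0.45 = 0.55
Deviation = 1.19 − 0.55 = 0.64 pp.

0.64 pp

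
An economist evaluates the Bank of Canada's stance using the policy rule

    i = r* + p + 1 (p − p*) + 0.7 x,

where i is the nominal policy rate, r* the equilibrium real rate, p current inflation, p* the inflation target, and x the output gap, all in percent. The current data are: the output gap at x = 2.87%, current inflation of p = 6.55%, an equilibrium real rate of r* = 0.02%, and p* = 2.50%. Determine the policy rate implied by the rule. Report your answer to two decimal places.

12.63%

i = 0.02 + 6.55 + 1 × (6.55 − 2.50) + 0.7 × 2.87
   = 0.02 + 6.55 + 4.05 + 2.009 = 12.63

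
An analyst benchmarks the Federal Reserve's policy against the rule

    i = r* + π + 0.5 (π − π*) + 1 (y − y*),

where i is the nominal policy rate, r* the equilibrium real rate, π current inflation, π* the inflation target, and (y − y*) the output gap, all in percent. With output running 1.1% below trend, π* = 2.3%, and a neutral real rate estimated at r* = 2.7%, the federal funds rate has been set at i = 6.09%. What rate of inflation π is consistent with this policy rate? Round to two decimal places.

3.76%

Output 1.1% below potential → (y − y*) = -1.1.
Collecting π: i = r* + (1 + 0.5) π − 0.5 π* + 1 (y − y*)
1.5 π = 6.09 − 2.7 + 0.5 × 2.3 − 1 × (-1.1) = 5.64
π = 5.64 / 1.5 = 3.76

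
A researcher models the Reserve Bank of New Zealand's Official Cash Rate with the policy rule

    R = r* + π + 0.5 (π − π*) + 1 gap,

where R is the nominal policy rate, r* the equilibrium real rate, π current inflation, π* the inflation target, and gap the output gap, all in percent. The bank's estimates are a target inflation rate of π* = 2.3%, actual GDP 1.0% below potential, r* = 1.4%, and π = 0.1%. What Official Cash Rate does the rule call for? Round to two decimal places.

-0.60%

Output 1.0% below potential → gap = -1.0.
R = 1.4 + 0.1 + 0.5 × (0.1 − 2.3) + 1 × (-1.0)
   = 1.4 + 0.1 − 1.1 − 1 = -0.60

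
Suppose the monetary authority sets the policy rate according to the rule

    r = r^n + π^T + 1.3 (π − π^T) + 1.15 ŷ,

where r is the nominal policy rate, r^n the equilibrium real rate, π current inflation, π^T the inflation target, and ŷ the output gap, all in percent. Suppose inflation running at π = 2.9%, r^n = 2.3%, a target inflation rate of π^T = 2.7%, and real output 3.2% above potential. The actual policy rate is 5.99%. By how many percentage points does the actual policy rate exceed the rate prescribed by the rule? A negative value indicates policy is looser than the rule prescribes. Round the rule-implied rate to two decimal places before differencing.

-2.95 pp

Output 3.2% above potential → ŷ = 3.2.
r = 2.3 + 2.7 + 1.3 × (2.9 − 2.7) + 1.15 × 3.2
   = 2.3 + 2.7 + 0.26 + 3.68 = 8.94
Deviation = 5.99 − 8.94 = -2.95 pp.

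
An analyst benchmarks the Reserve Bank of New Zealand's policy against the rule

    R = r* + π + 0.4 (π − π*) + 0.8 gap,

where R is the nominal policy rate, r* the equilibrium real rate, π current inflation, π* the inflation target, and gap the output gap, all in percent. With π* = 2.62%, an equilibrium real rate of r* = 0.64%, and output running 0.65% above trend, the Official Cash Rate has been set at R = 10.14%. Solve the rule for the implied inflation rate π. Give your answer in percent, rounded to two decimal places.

7.16%

Output 0.65% above potential → gap = 0.65.
Collecting π: R = r* + (1 + 0.4) π − 0.4 π* + 0.8 gap
1.4 π = 10.14 − 0.64 + 0.4 × 2.62 − 0.8 × 0.65 = 10.028
π = 10.028 / 1.4 = 7.16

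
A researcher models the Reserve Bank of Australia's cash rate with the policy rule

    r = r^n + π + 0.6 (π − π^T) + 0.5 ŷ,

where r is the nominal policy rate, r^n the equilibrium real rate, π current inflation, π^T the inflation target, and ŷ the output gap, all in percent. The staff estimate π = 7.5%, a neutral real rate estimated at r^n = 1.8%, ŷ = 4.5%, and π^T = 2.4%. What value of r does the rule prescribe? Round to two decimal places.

r = 1.8 + 7.5 + 0.6 × (7.5 − 2.4) + 0.5 × 4.5
   = 1.8 + 7.5 + 3.06 + 2.25 = 14.61

14.61%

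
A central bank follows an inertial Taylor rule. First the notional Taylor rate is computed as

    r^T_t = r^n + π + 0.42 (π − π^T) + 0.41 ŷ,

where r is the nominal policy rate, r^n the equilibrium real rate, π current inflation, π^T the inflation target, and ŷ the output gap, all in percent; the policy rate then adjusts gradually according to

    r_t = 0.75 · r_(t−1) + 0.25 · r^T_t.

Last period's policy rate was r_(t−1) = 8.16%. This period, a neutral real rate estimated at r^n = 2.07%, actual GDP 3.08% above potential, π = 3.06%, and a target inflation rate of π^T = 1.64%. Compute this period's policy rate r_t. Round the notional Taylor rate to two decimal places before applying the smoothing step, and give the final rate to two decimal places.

Output 3.08% above potential → ŷ = 3.08.
r^T_t = 2.07 + 3.06 + 0.42 × (3.06 − 1.64) + 0.41 × 3.08
   = 2.07 + 3.06 + 0.5964 + 1.2628 = 6.99
r_t = 0.75 × 8.16 + 0.25 × 6.99 = 6.12 + 1.7475 = 7.87

7.87%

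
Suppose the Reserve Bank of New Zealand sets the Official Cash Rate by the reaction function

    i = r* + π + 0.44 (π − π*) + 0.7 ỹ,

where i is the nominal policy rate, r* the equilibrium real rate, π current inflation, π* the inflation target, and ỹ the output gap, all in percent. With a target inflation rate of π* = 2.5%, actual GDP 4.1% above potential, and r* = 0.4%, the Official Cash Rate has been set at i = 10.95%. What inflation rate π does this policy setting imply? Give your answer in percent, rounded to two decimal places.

Output 4.1% above potential → ỹ = 4.1.
Collecting π: i = r* + (1 + 0.44) π − 0.44 π* + 0.7 ỹ
1.44 π = 10.95 − 0.4 + 0.44 × 2.5 − 0.7 × 4.1 = 8.78
π = 8.78 / 1.44 = 6.10

6.10%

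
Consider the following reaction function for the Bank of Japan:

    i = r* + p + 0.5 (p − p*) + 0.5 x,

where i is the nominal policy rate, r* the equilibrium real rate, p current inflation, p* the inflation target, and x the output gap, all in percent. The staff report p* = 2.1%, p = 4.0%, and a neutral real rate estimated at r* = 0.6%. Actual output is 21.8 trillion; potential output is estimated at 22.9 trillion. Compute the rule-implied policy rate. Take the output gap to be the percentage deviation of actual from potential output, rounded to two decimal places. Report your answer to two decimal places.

3.15%

Output gap = 100 × (21.8 − 22.9) / 22.9 = -4.80%.
i = 0.60 + 4.00 + 0.5 × (4.00 − 2.10) + 0.5 × (-4.80)
   = 0.60 + 4 + 0.95 − 2.4 = 3.15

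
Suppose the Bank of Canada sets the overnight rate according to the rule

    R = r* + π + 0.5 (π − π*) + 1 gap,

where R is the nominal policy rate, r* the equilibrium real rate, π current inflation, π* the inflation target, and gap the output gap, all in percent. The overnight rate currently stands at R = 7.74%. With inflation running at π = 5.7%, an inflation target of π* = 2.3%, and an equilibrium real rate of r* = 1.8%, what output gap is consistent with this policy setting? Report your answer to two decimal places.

-1.46%

1 gap = 7.74 − 1.8 − 5.7 − 0.5 × (5.7 − 2.3) = -1.46
gap = -1.46 / 1 = -1.46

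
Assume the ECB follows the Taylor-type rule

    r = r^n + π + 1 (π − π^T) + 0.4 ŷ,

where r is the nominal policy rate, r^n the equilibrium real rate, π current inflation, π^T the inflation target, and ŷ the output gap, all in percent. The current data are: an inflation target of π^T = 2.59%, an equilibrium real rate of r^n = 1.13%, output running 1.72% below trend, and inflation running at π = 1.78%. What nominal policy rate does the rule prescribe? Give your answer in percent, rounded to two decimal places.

1.41%

Output 1.72% below potential → ŷ = -1.72.
r = 1.13 + 1.78 + 1 × (1.78 − 2.59) + 0.4 × (-1.72)
   = 1.13 + 1.78 − 0.81 − 0.688 = 1.41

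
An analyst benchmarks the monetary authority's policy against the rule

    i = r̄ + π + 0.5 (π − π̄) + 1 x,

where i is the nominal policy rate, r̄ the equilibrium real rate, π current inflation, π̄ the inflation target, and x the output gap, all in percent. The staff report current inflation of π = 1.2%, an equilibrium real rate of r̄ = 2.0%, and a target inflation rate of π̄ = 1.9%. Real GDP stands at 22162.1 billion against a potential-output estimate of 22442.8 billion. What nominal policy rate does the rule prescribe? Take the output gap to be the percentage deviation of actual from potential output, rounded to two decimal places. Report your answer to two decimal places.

Output gap = 100 × (22162.1 − 22442.8) / 22442.8 = -1.25%.
i = 2.00 + 1.20 + 0.5 × (1.20 − 1.90) + 1 × (-1.25)
   = 2.00 + 1.2 − 0.35 − 1.25 = 1.60

1.60%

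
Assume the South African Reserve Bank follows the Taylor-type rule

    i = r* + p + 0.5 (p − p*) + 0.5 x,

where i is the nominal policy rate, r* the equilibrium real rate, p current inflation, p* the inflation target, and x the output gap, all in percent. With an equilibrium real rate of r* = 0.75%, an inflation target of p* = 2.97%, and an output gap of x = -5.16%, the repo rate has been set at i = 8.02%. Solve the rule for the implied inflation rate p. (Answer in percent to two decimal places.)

Collecting p: i = r* + (1 + 0.5) p − 0.5 p* + 0.5 x
1.5 p = 8.02 − 0.75 + 0.5 × 2.97 − 0.5 × (-5.16) = 11.335
p = 11.335 / 1.5 = 7.56

7.56%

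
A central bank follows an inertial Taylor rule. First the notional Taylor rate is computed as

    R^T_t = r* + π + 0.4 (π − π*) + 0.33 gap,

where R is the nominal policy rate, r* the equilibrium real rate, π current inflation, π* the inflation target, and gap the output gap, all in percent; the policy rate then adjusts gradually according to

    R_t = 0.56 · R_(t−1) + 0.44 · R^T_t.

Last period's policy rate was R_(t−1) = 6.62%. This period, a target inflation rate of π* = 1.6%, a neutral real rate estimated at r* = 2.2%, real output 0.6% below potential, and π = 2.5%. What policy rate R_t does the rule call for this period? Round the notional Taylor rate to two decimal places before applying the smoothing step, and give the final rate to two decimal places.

Output 0.6% below potential → gap = -0.6.
R^T_t = 2.2 + 2.5 + 0.4 × (2.5 − 1.6) + 0.33 × (-0.6)
   = 2.2 + 2.5 + 0.36 − 0.198 = 4.86
R_t = 0.56 × 6.62 + 0.44 × 4.86 = 3.7072 + 2.1384 = 5.85

5.85%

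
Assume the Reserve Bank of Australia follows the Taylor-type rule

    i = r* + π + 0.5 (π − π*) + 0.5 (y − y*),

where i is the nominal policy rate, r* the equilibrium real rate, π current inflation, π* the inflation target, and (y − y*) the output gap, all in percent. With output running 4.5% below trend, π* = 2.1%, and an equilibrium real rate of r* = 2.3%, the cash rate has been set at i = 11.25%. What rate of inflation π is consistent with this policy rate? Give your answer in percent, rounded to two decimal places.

8.17%

Output 4.5% below potential → (y − y*) = -4.5.
Collecting π: i = r* + (1 + 0.5) π − 0.5 π* + 0.5 (y − y*)
1.5 π = 11.25 − 2.3 + 0.5 × 2.1 − 0.5 × (-4.5) = 12.25
π = 12.25 / 1.5 = 8.17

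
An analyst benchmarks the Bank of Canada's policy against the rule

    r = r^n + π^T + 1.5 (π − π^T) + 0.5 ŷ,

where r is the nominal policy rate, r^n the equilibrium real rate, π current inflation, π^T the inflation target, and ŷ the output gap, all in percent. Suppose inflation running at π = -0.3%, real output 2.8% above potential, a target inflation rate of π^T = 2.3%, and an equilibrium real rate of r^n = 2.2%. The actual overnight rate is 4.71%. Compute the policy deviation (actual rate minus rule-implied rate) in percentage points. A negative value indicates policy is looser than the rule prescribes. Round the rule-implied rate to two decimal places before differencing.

Output 2.8% above potential → ŷ = 2.8.
r = 2.2 + 2.3 + 1.5 × (-0.3 − 2.3) + 0.5 × 2.8
   = 2.2 + 2.3 − 3.9 + 1.4 = 2.00
Deviation = 4.71 − 2.00 = 2.71 pp.

2.71 pp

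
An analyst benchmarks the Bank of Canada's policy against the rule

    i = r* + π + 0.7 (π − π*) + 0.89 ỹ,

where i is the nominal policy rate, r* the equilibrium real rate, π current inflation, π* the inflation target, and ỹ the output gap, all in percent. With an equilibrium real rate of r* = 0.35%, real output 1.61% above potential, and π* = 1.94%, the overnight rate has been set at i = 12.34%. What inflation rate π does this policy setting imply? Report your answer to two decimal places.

Output 1.61% above potential → ỹ = 1.61.
Collecting π: i = r* + (1 + 0.7) π − 0.7 π* + 0.89 ỹ
1.7 π = 12.34 − 0.35 + 0.7 × 1.94 − 0.89 × 1.61 = 11.9151
π = 11.9151 / 1.7 = 7.01

7.01%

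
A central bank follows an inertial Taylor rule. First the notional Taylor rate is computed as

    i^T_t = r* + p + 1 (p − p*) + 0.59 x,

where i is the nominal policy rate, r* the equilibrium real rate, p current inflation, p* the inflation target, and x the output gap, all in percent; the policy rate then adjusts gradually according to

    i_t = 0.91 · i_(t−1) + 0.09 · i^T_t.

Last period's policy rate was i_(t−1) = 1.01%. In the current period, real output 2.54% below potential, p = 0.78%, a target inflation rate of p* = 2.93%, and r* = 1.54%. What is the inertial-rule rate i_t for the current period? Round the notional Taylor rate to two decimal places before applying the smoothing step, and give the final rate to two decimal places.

0.80%

Output 2.54% below potential → x = -2.54.
i^T_t = 1.54 + 0.78 + 1 × (0.78 − 2.93) + 0.59 × (-2.54)
   = 1.54 + 0.78 − 2.15 − 1.4986 = -1.33
i_t = 0.91 × 1.01 + 0.09 × (-1.33) = 0.9191 − 0.1197 = 0.80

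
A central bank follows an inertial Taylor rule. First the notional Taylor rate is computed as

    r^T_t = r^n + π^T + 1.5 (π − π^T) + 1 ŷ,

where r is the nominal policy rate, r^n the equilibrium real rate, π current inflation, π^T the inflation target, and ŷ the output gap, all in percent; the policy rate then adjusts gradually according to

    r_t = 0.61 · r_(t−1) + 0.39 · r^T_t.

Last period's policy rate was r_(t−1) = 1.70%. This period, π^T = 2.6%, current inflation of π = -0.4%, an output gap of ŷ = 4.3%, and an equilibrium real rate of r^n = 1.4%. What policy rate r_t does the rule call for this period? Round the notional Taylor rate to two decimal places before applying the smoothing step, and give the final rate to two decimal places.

r^T_t = 1.4 + 2.6 + 1.5 × (-0.4 − 2.6) + 1 × 4.3
   = 1.4 + 2.6 − 4.5 + 4.3 = 3.80
r_t = 0.61 × 1.70 + 0.39 × 3.80 = 1.037 + 1.482 = 2.52

2.52%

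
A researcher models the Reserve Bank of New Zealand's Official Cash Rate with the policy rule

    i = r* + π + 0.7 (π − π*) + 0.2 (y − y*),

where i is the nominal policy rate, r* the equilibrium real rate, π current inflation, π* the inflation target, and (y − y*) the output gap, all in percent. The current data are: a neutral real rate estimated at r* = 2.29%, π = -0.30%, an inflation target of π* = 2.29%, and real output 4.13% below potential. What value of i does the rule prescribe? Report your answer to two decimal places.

-0.65%

Output 4.13% below potential → (y − y*) = -4.13.
i = 2.29 + (-0.30) + 0.7 × (-0.30 − 2.29) + 0.2 × (-4.13)
   = 2.29 − 0.3 − 1.813 − 0.826 = -0.65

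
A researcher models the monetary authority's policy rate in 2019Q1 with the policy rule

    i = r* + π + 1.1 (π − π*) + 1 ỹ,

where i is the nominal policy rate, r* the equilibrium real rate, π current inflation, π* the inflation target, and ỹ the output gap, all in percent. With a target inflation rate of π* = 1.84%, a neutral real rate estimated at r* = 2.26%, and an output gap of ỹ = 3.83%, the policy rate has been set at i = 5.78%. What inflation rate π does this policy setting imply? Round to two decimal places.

Collecting π: i = r* + (1 + 1.1) π − 1.1 π* + 1 ỹ
2.1 π = 5.78 − 2.26 + 1.1 × 1.84 − 1 × 3.83 = 1.714
π = 1.714 / 2.1 = 0.82

0.82%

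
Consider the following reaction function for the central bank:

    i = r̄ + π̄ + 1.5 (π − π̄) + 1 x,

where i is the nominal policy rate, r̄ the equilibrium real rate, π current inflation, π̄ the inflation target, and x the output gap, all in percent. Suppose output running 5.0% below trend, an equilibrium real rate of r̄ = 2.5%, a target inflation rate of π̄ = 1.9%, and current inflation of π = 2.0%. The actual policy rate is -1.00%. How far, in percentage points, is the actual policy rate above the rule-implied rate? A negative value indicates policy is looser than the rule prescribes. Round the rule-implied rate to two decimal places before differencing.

-0.55 pp

Output 5.0% below potential → x = -5.0.
i = 2.5 + 1.9 + 1.5 × (2.0 − 1.9) + 1 × (-5.0)
   = 2.5 + 1.9 + 0.15 − 5 = -0.45
Deviation = -1.00 − (-0.45) = -0.55 pp.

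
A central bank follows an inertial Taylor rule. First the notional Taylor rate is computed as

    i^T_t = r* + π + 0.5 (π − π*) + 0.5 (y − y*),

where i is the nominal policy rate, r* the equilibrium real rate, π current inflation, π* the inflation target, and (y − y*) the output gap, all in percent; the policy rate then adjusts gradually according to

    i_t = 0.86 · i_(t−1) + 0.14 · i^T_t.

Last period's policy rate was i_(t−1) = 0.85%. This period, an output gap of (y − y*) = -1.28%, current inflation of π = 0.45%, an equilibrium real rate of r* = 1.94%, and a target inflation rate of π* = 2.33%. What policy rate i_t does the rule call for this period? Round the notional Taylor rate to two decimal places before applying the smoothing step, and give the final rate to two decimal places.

0.84%

i^T_t = 1.94 + 0.45 + 0.5 × (0.45 − 2.33) + 0.5 × (-1.28)
   = 1.94 + 0.45 − 0.94 − 0.64 = 0.81
i_t = 0.86 × 0.85 + 0.14 × 0.81 = 0.731 + 0.1134 = 0.84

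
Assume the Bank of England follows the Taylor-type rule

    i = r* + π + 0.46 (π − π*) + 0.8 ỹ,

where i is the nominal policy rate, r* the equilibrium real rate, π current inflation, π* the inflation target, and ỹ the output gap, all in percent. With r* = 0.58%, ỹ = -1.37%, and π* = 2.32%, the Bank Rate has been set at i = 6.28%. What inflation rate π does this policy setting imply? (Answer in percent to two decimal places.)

5.39%

Collecting π: i = r* + (1 + 0.46) π − 0.46 π* + 0.8 ỹ
1.46 π = 6.28 − 0.58 + 0.46 × 2.32 − 0.8 × (-1.37) = 7.8632
π = 7.8632 / 1.46 = 5.39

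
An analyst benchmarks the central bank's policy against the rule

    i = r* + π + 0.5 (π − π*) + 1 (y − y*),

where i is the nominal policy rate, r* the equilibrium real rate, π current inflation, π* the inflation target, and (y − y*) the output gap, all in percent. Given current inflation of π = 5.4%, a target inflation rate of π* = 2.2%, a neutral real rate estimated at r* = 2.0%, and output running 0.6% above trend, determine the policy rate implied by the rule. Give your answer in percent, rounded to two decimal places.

Output 0.6% above potential → (y − y*) = 0.6.
i = 2.0 + 5.4 + 0.5 × (5.4 − 2.2) + 1 × 0.6
   = 2.0 + 5.4 + 1.6 + 0.6 = 9.60

9.60%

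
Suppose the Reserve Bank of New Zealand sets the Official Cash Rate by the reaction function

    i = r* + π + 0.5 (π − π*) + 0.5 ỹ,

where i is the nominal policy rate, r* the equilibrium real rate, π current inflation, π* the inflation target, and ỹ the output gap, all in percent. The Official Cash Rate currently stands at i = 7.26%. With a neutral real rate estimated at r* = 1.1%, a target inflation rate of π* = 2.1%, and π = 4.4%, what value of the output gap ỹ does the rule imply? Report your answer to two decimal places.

0.5 ỹ = 7.26 − 1.1 − 4.4 − 0.5 × (4.4 − 2.1) = 0.61
ỹ = 0.61 / 0.5 = 1.22

1.22%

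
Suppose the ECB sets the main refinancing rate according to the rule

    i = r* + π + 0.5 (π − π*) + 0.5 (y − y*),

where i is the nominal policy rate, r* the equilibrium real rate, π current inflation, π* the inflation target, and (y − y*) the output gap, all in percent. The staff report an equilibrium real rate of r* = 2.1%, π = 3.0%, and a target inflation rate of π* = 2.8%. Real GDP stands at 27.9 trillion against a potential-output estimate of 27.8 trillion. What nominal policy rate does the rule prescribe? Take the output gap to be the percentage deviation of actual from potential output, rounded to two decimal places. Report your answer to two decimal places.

Output gap = 100 × (27.9 − 27.8) / 27.8 = 0.36%.
i = 2.10 + 3.00 + 0.5 × (3.00 − 2.80) + 0.5 × 0.36
   = 2.10 + 3 + 0.1 + 0.18 = 5.38

5.38%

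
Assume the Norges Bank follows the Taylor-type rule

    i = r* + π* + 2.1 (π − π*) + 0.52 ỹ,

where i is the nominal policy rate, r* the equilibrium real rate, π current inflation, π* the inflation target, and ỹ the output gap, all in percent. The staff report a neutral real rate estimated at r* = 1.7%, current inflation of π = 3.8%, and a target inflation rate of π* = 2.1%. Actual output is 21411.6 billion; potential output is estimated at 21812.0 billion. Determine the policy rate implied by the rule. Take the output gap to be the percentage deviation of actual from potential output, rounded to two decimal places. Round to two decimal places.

6.41%

Output gap = 100 × (21411.6 − 21812.0) / 21812.0 = -1.84%.
i = 1.70 + 2.10 + 2.1 × (3.80 − 2.10) + 0.52 × (-1.84)
   = 1.70 + 2.1 + 3.57 − 0.9568 = 6.41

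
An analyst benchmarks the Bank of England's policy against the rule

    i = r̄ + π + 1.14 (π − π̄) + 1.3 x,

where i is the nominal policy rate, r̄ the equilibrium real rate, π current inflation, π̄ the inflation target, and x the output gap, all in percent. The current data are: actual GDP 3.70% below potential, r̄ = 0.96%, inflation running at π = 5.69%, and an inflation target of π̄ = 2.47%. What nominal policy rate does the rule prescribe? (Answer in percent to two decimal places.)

Output 3.70% below potential → x = -3.70.
i = 0.96 + 5.69 + 1.14 × (5.69 − 2.47) + 1.3 × (-3.70)
   = 0.96 + 5.69 + 3.6708 − 4.81 = 5.51

5.51%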